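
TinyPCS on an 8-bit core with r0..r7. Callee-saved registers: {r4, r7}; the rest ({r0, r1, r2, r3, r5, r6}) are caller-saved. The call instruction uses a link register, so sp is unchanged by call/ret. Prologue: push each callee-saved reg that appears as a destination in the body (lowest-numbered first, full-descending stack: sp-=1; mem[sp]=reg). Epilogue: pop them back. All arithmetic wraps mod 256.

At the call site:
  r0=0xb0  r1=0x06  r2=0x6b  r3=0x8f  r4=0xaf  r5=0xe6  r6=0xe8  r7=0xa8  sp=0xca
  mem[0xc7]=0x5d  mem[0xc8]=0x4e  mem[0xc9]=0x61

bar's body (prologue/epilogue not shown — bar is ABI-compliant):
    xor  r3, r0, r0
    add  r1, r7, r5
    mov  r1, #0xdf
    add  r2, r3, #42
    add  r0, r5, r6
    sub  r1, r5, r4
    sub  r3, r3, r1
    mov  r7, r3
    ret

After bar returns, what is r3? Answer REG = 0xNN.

REG = 0xc9

prologue: push r7 → mem[0xc9]=0xa8, sp=0xc9
body[0] xor  r3, r0, r0 → r3=0x00
body[1] add  r1, r7, r5 → r1=0x8e
body[2] mov  r1, #0xdf → r1=0xdf
body[3] add  r2, r3, #42 → r2=0x2a
body[4] add  r0, r5, r6 → r0=0xce
body[5] sub  r1, r5, r4 → r1=0x37
body[6] sub  r3, r3, r1 → r3=0xc9
body[7] mov  r7, r3 → r7=0xc9
epilogue: pop r7=0xa8, sp=0xca
r3 is caller-saved → body value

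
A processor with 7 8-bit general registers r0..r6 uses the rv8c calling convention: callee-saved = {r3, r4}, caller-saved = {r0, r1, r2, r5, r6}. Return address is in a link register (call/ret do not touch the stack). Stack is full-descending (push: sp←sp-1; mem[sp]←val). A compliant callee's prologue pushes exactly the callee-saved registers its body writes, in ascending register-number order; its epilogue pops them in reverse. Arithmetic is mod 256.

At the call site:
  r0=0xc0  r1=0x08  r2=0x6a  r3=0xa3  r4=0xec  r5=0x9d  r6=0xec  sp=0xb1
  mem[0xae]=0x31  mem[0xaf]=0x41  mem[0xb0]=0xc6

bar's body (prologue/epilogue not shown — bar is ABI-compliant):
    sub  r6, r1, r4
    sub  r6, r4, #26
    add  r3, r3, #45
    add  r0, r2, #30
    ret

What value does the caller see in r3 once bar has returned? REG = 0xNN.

REG = 0xa3

prologue: push r3 -> mem[0xb0]=0xa3, sp=0xb0
body[0] sub  r6, r1, r4 -> r6=0x1c
body[1] sub  r6, r4, #26 -> r6=0xd2
body[2] add  r3, r3, #45 -> r3=0xd0
body[3] add  r0, r2, #30 -> r0=0x88
epilogue: pop r3=0xa3, sp=0xb1
r3 is callee-saved -> restored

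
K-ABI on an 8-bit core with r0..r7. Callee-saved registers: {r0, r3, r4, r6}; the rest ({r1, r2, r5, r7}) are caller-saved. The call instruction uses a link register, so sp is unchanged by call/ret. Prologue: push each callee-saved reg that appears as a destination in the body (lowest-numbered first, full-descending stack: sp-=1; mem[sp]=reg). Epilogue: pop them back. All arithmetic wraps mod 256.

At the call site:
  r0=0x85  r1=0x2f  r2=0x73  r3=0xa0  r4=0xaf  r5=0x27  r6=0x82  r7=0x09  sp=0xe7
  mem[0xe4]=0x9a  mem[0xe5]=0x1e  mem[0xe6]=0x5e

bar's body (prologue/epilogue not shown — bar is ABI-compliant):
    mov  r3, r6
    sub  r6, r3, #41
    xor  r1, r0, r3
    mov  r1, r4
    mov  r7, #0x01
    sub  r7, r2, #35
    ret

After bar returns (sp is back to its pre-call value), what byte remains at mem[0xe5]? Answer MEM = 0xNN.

MEM = 0x82

prologue: push r3 → mem[0xe6]=0xa0, sp=0xe6
prologue: push r6 → mem[0xe5]=0x82, sp=0xe5
body[0] mov  r3, r6 → r3=0x82
body[1] sub  r6, r3, #41 → r6=0x59
body[2] xor  r1, r0, r3 → r1=0x07
body[3] mov  r1, r4 → r1=0xaf
body[4] mov  r7, #0x01 → r7=0x01
body[5] sub  r7, r2, #35 → r7=0x50
epilogue: pop r6=0x82, sp=0xe6
epilogue: pop r3=0xa0, sp=0xe7
prologue pushed ['r3', 'r6'] at ['0xe6', '0xe5']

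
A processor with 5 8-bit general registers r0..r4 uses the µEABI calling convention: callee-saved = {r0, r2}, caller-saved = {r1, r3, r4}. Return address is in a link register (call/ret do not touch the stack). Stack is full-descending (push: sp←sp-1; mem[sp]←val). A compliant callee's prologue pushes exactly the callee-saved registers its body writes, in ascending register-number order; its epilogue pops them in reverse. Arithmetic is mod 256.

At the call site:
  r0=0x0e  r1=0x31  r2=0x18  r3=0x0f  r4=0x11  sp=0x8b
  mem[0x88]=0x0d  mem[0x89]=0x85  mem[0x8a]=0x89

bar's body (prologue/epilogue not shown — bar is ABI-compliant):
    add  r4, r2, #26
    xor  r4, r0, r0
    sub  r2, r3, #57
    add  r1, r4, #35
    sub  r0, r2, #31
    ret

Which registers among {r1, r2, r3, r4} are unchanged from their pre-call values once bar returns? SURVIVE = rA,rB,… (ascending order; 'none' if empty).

SURVIVE = r2,r3

prologue: push r0 -> mem[0x8a]=0x0e, sp=0x8a
prologue: push r2 -> mem[0x89]=0x18, sp=0x89
body[0] add  r4, r2, #26 -> r4=0x32
body[1] xor  r4, r0, r0 -> r4=0x00
body[2] sub  r2, r3, #57 -> r2=0xd6
body[3] add  r1, r4, #35 -> r1=0x23
body[4] sub  r0, r2, #31 -> r0=0xb7
epilogue: pop r2=0x18, sp=0x8a
epilogue: pop r0=0x0e, sp=0x8b
r1: caller-saved, written=True
r2: callee-saved, written=True
r3: caller-saved, written=False
r4: caller-saved, written=True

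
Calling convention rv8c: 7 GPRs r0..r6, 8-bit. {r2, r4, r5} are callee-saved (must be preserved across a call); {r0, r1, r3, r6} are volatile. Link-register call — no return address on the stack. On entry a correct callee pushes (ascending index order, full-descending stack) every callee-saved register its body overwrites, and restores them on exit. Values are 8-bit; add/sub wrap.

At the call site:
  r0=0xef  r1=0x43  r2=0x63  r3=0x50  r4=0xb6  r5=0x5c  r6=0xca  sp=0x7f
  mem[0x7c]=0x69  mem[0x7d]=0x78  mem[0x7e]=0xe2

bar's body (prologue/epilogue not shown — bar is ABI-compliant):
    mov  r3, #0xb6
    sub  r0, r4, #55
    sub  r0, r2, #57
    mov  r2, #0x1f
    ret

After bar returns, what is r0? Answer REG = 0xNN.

prologue: push r2 → mem[0x7e]=0x63, sp=0x7e
body[0] mov  r3, #0xb6 → r3=0xb6
body[1] sub  r0, r4, #55 → r0=0x7f
body[2] sub  r0, r2, #57 → r0=0x2a
body[3] mov  r2, #0x1f → r2=0x1f
epilogue: pop r2=0x63, sp=0x7f
r0 is caller-saved → body value

REG = 0x2a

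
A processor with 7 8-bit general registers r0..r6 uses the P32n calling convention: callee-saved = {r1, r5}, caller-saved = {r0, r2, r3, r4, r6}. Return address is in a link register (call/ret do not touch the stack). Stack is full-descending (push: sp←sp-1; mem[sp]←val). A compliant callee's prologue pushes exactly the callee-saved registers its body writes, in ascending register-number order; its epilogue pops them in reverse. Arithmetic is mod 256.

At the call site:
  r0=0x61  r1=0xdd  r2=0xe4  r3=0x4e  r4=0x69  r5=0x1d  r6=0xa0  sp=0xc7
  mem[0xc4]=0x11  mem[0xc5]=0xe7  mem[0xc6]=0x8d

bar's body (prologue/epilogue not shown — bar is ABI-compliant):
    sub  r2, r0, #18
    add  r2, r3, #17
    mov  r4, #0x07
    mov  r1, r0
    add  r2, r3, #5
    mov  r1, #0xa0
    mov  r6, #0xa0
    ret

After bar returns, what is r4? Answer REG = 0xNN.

prologue: push r1 -> mem[0xc6]=0xdd, sp=0xc6
body[0] sub  r2, r0, #18 -> r2=0x4f
body[1] add  r2, r3, #17 -> r2=0x5f
body[2] mov  r4, #0x07 -> r4=0x07
body[3] mov  r1, r0 -> r1=0x61
body[4] add  r2, r3, #5 -> r2=0x53
body[5] mov  r1, #0xa0 -> r1=0xa0
body[6] mov  r6, #0xa0 -> r6=0xa0
epilogue: pop r1=0xdd, sp=0xc7
r4 is caller-saved -> body value

REG = 0x07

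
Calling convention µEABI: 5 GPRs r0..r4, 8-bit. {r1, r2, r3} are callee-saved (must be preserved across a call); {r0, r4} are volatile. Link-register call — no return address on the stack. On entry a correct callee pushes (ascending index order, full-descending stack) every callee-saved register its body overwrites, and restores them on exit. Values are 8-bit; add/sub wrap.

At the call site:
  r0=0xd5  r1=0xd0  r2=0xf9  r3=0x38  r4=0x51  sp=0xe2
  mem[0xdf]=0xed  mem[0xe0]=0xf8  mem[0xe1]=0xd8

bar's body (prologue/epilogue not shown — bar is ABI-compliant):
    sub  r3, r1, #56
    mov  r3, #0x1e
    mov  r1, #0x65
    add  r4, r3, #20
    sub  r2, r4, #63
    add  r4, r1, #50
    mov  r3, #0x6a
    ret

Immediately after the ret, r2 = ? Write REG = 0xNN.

REG = 0xf9

prologue: push r1 → mem[0xe1]=0xd0, sp=0xe1
prologue: push r2 → mem[0xe0]=0xf9, sp=0xe0
prologue: push r3 → mem[0xdf]=0x38, sp=0xdf
body[0] sub  r3, r1, #56 → r3=0x98
body[1] mov  r3, #0x1e → r3=0x1e
body[2] mov  r1, #0x65 → r1=0x65
body[3] add  r4, r3, #20 → r4=0x32
body[4] sub  r2, r4, #63 → r2=0xf3
body[5] add  r4, r1, #50 → r4=0x97
body[6] mov  r3, #0x6a → r3=0x6a
epilogue: pop r3=0x38, sp=0xe0
epilogue: pop r2=0xf9, sp=0xe1
epilogue: pop r1=0xd0, sp=0xe2
r2 is callee-saved → restored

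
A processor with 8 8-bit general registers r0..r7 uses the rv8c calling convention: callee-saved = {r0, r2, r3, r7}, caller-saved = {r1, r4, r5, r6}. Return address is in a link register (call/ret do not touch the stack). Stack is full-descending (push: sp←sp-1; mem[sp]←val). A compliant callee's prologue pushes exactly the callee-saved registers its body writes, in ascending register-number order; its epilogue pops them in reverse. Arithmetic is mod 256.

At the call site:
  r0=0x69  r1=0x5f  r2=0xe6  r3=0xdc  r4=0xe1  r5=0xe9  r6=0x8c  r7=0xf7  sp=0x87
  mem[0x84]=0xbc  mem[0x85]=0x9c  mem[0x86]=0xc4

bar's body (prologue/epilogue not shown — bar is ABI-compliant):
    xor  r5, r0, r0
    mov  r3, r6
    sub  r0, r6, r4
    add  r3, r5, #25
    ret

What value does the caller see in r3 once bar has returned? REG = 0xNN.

REG = 0xdc

prologue: push r0 -> mem[0x86]=0x69, sp=0x86
prologue: push r3 -> mem[0x85]=0xdc, sp=0x85
body[0] xor  r5, r0, r0 -> r5=0x00
body[1] mov  r3, r6 -> r3=0x8c
body[2] sub  r0, r6, r4 -> r0=0xab
body[3] add  r3, r5, #25 -> r3=0x19
epilogue: pop r3=0xdc, sp=0x86
epilogue: pop r0=0x69, sp=0x87
r3 is callee-saved -> restored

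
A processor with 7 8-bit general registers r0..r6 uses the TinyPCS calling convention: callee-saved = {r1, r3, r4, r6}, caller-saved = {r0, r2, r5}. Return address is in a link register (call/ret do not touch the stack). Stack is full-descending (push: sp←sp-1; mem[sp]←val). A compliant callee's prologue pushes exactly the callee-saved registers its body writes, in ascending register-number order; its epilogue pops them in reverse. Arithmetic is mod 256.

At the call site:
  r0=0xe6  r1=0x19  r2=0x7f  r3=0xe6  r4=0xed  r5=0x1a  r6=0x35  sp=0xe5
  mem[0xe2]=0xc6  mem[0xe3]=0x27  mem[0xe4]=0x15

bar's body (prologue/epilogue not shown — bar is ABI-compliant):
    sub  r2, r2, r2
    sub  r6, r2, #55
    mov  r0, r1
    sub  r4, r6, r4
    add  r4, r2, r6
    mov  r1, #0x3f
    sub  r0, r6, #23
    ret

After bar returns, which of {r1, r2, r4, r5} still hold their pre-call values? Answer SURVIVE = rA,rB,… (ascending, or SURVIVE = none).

prologue: push r1 -> mem[0xe4]=0x19, sp=0xe4
prologue: push r4 -> mem[0xe3]=0xed, sp=0xe3
prologue: push r6 -> mem[0xe2]=0x35, sp=0xe2
body[0] sub  r2, r2, r2 -> r2=0x00
body[1] sub  r6, r2, #55 -> r6=0xc9
body[2] mov  r0, r1 -> r0=0x19
body[3] sub  r4, r6, r4 -> r4=0xdc
body[4] add  r4, r2, r6 -> r4=0xc9
body[5] mov  r1, #0x3f -> r1=0x3f
body[6] sub  r0, r6, #23 -> r0=0xb2
epilogue: pop r6=0x35, sp=0xe3
epilogue: pop r4=0xed, sp=0xe4
epilogue: pop r1=0x19, sp=0xe5
r1: callee-saved, written=True
r2: caller-saved, written=True
r4: callee-saved, written=True
r5: caller-saved, written=False

SURVIVE = r1,r4,r5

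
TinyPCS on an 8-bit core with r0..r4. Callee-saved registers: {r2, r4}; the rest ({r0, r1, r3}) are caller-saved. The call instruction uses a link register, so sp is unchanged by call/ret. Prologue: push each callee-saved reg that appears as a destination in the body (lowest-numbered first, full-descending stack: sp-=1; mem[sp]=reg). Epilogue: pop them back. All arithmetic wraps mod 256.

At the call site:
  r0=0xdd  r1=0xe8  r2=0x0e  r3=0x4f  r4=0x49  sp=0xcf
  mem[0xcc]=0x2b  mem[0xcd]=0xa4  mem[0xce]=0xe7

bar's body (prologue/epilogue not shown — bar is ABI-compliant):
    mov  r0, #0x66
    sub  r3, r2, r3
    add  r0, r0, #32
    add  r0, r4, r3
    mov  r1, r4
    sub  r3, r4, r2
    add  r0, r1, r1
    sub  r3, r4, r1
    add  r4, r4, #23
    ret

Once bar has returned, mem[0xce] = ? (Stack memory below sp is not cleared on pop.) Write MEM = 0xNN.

prologue: push r4 -> mem[0xce]=0x49, sp=0xce
body[0] mov  r0, #0x66 -> r0=0x66
body[1] sub  r3, r2, r3 -> r3=0xbf
body[2] add  r0, r0, #32 -> r0=0x86
body[3] add  r0, r4, r3 -> r0=0x08
body[4] mov  r1, r4 -> r1=0x49
body[5] sub  r3, r4, r2 -> r3=0x3b
body[6] add  r0, r1, r1 -> r0=0x92
body[7] sub  r3, r4, r1 -> r3=0x00
body[8] add  r4, r4, #23 -> r4=0x60
epilogue: pop r4=0x49, sp=0xcf
prologue pushed ['r4'] at ['0xce']

MEM = 0x49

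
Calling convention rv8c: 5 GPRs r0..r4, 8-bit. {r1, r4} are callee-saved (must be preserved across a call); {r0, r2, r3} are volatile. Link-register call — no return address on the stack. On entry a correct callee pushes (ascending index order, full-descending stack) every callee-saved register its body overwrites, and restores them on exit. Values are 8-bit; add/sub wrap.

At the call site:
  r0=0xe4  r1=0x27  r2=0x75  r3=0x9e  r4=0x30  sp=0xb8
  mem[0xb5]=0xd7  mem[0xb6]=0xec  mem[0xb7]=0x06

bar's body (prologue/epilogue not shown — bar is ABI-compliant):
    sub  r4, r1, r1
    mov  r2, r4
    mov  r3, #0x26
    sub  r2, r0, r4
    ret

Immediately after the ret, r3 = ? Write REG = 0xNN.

REG = 0x26

prologue: push r4 -> mem[0xb7]=0x30, sp=0xb7
body[0] sub  r4, r1, r1 -> r4=0x00
body[1] mov  r2, r4 -> r2=0x00
body[2] mov  r3, #0x26 -> r3=0x26
body[3] sub  r2, r0, r4 -> r2=0xe4
epilogue: pop r4=0x30, sp=0xb8
r3 is caller-saved -> body value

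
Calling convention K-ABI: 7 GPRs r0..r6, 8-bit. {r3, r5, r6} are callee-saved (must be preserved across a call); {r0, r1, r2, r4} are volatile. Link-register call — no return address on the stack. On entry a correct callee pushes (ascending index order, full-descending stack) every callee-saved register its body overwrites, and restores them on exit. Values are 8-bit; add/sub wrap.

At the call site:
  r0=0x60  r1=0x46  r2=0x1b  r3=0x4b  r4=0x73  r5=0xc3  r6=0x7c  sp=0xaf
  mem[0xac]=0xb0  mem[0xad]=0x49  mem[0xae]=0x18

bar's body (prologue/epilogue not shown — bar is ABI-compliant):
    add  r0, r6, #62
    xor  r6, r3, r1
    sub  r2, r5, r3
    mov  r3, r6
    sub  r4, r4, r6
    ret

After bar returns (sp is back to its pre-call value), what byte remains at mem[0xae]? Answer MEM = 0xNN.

MEM = 0x4b

prologue: push r3 -> mem[0xae]=0x4b, sp=0xae
prologue: push r6 -> mem[0xad]=0x7c, sp=0xad
body[0] add  r0, r6, #62 -> r0=0xba
body[1] xor  r6, r3, r1 -> r6=0x0d
body[2] sub  r2, r5, r3 -> r2=0x78
body[3] mov  r3, r6 -> r3=0x0d
body[4] sub  r4, r4, r6 -> r4=0x66
epilogue: pop r6=0x7c, sp=0xae
epilogue: pop r3=0x4b, sp=0xaf
prologue pushed ['r3', 'r6'] at ['0xae', '0xad']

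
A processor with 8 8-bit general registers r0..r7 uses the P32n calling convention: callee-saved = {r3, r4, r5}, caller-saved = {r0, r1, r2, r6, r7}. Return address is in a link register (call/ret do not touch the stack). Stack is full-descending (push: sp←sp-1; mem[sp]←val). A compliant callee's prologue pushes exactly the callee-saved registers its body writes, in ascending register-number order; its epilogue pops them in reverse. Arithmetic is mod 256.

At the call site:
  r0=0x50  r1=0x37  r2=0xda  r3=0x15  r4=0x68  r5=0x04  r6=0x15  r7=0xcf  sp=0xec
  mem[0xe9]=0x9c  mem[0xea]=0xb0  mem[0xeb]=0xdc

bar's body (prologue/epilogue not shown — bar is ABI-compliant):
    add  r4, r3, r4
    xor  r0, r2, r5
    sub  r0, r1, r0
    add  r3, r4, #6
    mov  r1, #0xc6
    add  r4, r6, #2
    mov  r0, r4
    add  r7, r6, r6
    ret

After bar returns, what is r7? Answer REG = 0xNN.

prologue: push r3 → mem[0xeb]=0x15, sp=0xeb
prologue: push r4 → mem[0xea]=0x68, sp=0xea
body[0] add  r4, r3, r4 → r4=0x7d
body[1] xor  r0, r2, r5 → r0=0xde
body[2] sub  r0, r1, r0 → r0=0x59
body[3] add  r3, r4, #6 → r3=0x83
body[4] mov  r1, #0xc6 → r1=0xc6
body[5] add  r4, r6, #2 → r4=0x17
body[6] mov  r0, r4 → r0=0x17
body[7] add  r7, r6, r6 → r7=0x2a
epilogue: pop r4=0x68, sp=0xeb
epilogue: pop r3=0x15, sp=0xec
r7 is caller-saved → body value

REG = 0x2a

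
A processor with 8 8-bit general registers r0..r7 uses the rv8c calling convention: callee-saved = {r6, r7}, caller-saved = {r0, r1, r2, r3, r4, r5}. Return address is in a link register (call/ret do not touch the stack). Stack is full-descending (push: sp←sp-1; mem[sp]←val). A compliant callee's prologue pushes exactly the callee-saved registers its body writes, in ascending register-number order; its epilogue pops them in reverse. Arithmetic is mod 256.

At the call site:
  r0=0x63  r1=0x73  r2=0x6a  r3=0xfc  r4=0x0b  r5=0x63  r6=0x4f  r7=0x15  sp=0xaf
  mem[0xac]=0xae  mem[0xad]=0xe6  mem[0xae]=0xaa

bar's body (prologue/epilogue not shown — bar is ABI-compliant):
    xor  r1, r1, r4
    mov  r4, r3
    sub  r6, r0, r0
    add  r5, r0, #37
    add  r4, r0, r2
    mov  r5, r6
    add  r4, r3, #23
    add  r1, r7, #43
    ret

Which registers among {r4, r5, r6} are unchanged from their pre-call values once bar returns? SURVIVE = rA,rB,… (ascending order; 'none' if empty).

prologue: push r6 → mem[0xae]=0x4f, sp=0xae
body[0] xor  r1, r1, r4 → r1=0x78
body[1] mov  r4, r3 → r4=0xfc
body[2] sub  r6, r0, r0 → r6=0x00
body[3] add  r5, r0, #37 → r5=0x88
body[4] add  r4, r0, r2 → r4=0xcd
body[5] mov  r5, r6 → r5=0x00
body[6] add  r4, r3, #23 → r4=0x13
body[7] add  r1, r7, #43 → r1=0x40
epilogue: pop r6=0x4f, sp=0xaf
r4: caller-saved, written=True
r5: caller-saved, written=True
r6: callee-saved, written=True

SURVIVE = r6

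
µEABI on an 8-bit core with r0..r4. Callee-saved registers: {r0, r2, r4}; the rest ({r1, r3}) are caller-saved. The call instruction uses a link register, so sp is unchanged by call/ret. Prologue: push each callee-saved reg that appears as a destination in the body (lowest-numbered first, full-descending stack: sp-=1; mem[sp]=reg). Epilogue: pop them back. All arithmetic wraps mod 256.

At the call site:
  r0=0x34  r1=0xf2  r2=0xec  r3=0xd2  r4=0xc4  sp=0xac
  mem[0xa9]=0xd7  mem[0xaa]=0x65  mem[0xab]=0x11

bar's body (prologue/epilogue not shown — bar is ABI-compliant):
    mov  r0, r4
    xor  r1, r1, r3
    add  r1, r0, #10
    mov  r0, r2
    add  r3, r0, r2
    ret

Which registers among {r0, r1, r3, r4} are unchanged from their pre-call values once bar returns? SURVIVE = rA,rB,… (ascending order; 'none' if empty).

prologue: push r0 -> mem[0xab]=0x34, sp=0xab
body[0] mov  r0, r4 -> r0=0xc4
body[1] xor  r1, r1, r3 -> r1=0x20
body[2] add  r1, r0, #10 -> r1=0xce
body[3] mov  r0, r2 -> r0=0xec
body[4] add  r3, r0, r2 -> r3=0xd8
epilogue: pop r0=0x34, sp=0xac
r0: callee-saved, written=True
r1: caller-saved, written=True
r3: caller-saved, written=True
r4: callee-saved, written=False

SURVIVE = r0,r4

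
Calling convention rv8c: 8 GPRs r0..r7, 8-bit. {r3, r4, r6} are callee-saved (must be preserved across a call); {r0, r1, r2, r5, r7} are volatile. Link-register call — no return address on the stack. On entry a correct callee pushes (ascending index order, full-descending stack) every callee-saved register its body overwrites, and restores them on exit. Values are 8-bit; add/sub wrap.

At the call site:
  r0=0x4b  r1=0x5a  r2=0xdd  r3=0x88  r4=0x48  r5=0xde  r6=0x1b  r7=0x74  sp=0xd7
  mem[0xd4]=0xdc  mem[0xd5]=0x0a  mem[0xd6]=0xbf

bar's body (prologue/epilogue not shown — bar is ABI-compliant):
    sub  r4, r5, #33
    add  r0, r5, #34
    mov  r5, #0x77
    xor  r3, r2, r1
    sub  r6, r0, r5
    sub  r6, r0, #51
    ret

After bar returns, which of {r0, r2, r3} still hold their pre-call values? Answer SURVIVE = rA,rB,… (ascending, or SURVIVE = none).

prologue: push r3 -> mem[0xd6]=0x88, sp=0xd6
prologue: push r4 -> mem[0xd5]=0x48, sp=0xd5
prologue: push r6 -> mem[0xd4]=0x1b, sp=0xd4
body[0] sub  r4, r5, #33 -> r4=0xbd
body[1] add  r0, r5, #34 -> r0=0x00
body[2] mov  r5, #0x77 -> r5=0x77
body[3] xor  r3, r2, r1 -> r3=0x87
body[4] sub  r6, r0, r5 -> r6=0x89
body[5] sub  r6, r0, #51 -> r6=0xcd
epilogue: pop r6=0x1b, sp=0xd5
epilogue: pop r4=0x48, sp=0xd6
epilogue: pop r3=0x88, sp=0xd7
r0: caller-saved, written=True
r2: caller-saved, written=False
r3: callee-saved, written=True

SURVIVE = r2,r3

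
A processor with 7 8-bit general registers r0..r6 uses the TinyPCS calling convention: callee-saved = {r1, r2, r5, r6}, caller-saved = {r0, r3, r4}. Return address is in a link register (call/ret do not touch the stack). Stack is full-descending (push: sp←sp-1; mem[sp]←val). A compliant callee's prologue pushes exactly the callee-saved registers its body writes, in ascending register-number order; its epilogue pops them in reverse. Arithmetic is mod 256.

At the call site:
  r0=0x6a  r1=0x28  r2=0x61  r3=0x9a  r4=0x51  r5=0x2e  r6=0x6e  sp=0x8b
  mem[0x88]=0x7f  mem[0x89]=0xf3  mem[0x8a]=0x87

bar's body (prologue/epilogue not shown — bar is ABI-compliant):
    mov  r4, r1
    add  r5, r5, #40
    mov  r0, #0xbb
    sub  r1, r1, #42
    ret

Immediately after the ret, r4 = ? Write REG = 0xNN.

REG = 0x28

prologue: push r1 -> mem[0x8a]=0x28, sp=0x8a
prologue: push r5 -> mem[0x89]=0x2e, sp=0x89
body[0] mov  r4, r1 -> r4=0x28
body[1] add  r5, r5, #40 -> r5=0x56
body[2] mov  r0, #0xbb -> r0=0xbb
body[3] sub  r1, r1, #42 -> r1=0xfe
epilogue: pop r5=0x2e, sp=0x8a
epilogue: pop r1=0x28, sp=0x8b
r4 is caller-saved -> body value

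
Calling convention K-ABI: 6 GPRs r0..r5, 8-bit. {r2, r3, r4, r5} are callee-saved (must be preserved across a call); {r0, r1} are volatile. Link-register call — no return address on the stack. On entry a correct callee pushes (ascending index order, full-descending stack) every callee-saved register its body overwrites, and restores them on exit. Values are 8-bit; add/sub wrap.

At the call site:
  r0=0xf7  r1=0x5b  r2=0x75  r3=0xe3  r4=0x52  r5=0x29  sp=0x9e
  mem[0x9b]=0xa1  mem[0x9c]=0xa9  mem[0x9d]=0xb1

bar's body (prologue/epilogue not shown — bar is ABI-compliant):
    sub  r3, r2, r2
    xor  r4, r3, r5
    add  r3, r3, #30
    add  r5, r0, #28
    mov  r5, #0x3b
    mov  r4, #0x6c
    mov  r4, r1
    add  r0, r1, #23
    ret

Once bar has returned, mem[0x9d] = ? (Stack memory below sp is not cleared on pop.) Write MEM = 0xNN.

prologue: push r3 → mem[0x9d]=0xe3, sp=0x9d
prologue: push r4 → mem[0x9c]=0x52, sp=0x9c
prologue: push r5 → mem[0x9b]=0x29, sp=0x9b
body[0] sub  r3, r2, r2 → r3=0x00
body[1] xor  r4, r3, r5 → r4=0x29
body[2] add  r3, r3, #30 → r3=0x1e
body[3] add  r5, r0, #28 → r5=0x13
body[4] mov  r5, #0x3b → r5=0x3b
body[5] mov  r4, #0x6c → r4=0x6c
body[6] mov  r4, r1 → r4=0x5b
body[7] add  r0, r1, #23 → r0=0x72
epilogue: pop r5=0x29, sp=0x9c
epilogue: pop r4=0x52, sp=0x9d
epilogue: pop r3=0xe3, sp=0x9e
prologue pushed ['r3', 'r4', 'r5'] at ['0x9d', '0x9c', '0x9b']

MEM = 0xe3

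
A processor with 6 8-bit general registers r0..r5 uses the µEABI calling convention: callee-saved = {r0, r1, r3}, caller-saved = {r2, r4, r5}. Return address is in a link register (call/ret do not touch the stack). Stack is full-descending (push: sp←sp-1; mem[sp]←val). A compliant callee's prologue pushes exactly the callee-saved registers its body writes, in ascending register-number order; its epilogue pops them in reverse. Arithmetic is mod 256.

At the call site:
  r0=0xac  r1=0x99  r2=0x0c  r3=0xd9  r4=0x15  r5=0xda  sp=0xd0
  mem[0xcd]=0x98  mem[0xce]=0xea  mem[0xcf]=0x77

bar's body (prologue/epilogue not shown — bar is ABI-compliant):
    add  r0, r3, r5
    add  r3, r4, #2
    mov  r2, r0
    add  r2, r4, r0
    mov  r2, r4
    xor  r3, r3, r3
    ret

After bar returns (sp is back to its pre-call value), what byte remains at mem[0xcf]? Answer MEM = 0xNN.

MEM = 0xac

prologue: push r0 -> mem[0xcf]=0xac, sp=0xcf
prologue: push r3 -> mem[0xce]=0xd9, sp=0xce
body[0] add  r0, r3, r5 -> r0=0xb3
body[1] add  r3, r4, #2 -> r3=0x17
body[2] mov  r2, r0 -> r2=0xb3
body[3] add  r2, r4, r0 -> r2=0xc8
body[4] mov  r2, r4 -> r2=0x15
body[5] xor  r3, r3, r3 -> r3=0x00
epilogue: pop r3=0xd9, sp=0xcf
epilogue: pop r0=0xac, sp=0xd0
prologue pushed ['r0', 'r3'] at ['0xcf', '0xce']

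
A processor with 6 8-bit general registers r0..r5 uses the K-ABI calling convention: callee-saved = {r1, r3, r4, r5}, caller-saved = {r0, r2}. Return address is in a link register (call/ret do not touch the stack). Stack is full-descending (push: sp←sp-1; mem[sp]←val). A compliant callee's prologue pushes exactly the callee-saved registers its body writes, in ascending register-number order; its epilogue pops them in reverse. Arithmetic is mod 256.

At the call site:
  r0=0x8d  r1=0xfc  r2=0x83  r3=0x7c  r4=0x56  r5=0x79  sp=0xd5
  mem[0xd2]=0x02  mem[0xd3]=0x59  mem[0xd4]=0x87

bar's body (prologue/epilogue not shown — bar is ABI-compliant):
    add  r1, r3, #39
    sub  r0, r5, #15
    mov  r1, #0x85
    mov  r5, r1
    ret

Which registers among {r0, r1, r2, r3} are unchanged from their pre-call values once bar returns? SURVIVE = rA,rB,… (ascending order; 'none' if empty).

prologue: push r1 -> mem[0xd4]=0xfc, sp=0xd4
prologue: push r5 -> mem[0xd3]=0x79, sp=0xd3
body[0] add  r1, r3, #39 -> r1=0xa3
body[1] sub  r0, r5, #15 -> r0=0x6a
body[2] mov  r1, #0x85 -> r1=0x85
body[3] mov  r5, r1 -> r5=0x85
epilogue: pop r5=0x79, sp=0xd4
epilogue: pop r1=0xfc, sp=0xd5
r0: caller-saved, written=True
r1: callee-saved, written=True
r2: caller-saved, written=False
r3: callee-saved, written=False

SURVIVE = r1,r2,r3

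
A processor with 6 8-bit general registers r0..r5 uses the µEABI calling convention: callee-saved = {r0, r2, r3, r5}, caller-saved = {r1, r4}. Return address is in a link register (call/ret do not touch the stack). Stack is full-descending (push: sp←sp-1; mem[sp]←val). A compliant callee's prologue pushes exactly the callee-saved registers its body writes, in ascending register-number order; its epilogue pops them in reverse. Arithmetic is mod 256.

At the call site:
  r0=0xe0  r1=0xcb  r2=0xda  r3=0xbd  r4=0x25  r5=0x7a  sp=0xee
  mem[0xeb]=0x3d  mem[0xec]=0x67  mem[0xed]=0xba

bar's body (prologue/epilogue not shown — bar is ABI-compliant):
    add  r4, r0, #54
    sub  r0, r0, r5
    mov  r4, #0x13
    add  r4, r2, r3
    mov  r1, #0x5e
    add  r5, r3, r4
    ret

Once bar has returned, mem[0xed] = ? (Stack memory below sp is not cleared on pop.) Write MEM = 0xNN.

MEM = 0xe0

prologue: push r0 → mem[0xed]=0xe0, sp=0xed
prologue: push r5 → mem[0xec]=0x7a, sp=0xec
body[0] add  r4, r0, #54 → r4=0x16
body[1] sub  r0, r0, r5 → r0=0x66
body[2] mov  r4, #0x13 → r4=0x13
body[3] add  r4, r2, r3 → r4=0x97
body[4] mov  r1, #0x5e → r1=0x5e
body[5] add  r5, r3, r4 → r5=0x54
epilogue: pop r5=0x7a, sp=0xed
epilogue: pop r0=0xe0, sp=0xee
prologue pushed ['r0', 'r5'] at ['0xed', '0xec']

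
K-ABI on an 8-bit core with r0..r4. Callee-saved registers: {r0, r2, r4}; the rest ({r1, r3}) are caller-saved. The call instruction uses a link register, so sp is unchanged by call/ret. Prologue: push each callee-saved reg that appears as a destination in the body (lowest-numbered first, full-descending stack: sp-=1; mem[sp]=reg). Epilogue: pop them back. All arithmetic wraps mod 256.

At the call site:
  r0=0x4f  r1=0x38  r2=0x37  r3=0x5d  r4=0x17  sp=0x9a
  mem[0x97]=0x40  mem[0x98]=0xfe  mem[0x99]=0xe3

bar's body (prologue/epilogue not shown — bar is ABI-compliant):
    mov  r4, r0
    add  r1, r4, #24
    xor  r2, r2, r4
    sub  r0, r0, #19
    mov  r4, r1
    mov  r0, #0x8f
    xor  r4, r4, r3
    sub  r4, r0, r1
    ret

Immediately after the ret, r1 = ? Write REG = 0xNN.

REG = 0x67

prologue: push r0 → mem[0x99]=0x4f, sp=0x99
prologue: push r2 → mem[0x98]=0x37, sp=0x98
prologue: push r4 → mem[0x97]=0x17, sp=0x97
body[0] mov  r4, r0 → r4=0x4f
body[1] add  r1, r4, #24 → r1=0x67
body[2] xor  r2, r2, r4 → r2=0x78
body[3] sub  r0, r0, #19 → r0=0x3c
body[4] mov  r4, r1 → r4=0x67
body[5] mov  r0, #0x8f → r0=0x8f
body[6] xor  r4, r4, r3 → r4=0x3a
body[7] sub  r4, r0, r1 → r4=0x28
epilogue: pop r4=0x17, sp=0x98
epilogue: pop r2=0x37, sp=0x99
epilogue: pop r0=0x4f, sp=0x9a
r1 is caller-saved → body value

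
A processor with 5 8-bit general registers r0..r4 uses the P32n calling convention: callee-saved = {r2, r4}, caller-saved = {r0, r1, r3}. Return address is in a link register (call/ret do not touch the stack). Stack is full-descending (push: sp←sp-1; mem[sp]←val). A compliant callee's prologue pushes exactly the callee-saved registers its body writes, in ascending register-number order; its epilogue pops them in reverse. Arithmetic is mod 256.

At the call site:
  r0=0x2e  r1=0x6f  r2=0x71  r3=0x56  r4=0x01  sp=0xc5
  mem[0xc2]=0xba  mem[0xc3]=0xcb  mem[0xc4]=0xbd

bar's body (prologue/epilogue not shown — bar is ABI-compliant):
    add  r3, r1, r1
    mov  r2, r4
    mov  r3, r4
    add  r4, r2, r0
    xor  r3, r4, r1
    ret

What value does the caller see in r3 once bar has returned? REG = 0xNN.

prologue: push r2 -> mem[0xc4]=0x71, sp=0xc4
prologue: push r4 -> mem[0xc3]=0x01, sp=0xc3
body[0] add  r3, r1, r1 -> r3=0xde
body[1] mov  r2, r4 -> r2=0x01
body[2] mov  r3, r4 -> r3=0x01
body[3] add  r4, r2, r0 -> r4=0x2f
body[4] xor  r3, r4, r1 -> r3=0x40
epilogue: pop r4=0x01, sp=0xc4
epilogue: pop r2=0x71, sp=0xc5
r3 is caller-saved -> body value

REG = 0x40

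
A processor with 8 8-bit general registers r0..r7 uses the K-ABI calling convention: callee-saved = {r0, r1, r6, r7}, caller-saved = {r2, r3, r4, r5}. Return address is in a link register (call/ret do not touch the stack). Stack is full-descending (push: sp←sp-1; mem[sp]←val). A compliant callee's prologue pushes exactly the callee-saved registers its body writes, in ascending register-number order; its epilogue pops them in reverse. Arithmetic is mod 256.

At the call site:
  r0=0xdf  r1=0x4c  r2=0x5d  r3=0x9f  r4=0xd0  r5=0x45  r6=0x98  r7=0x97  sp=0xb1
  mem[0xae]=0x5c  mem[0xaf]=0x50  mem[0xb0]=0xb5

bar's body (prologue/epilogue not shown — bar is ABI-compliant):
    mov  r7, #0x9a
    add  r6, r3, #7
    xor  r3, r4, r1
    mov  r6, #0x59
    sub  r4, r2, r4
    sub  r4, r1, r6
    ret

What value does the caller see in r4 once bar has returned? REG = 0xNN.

REG = 0xf3

prologue: push r6 -> mem[0xb0]=0x98, sp=0xb0
prologue: push r7 -> mem[0xaf]=0x97, sp=0xaf
body[0] mov  r7, #0x9a -> r7=0x9a
body[1] add  r6, r3, #7 -> r6=0xa6
body[2] xor  r3, r4, r1 -> r3=0x9c
body[3] mov  r6, #0x59 -> r6=0x59
body[4] sub  r4, r2, r4 -> r4=0x8d
body[5] sub  r4, r1, r6 -> r4=0xf3
epilogue: pop r7=0x97, sp=0xb0
epilogue: pop r6=0x98, sp=0xb1
r4 is caller-saved -> body value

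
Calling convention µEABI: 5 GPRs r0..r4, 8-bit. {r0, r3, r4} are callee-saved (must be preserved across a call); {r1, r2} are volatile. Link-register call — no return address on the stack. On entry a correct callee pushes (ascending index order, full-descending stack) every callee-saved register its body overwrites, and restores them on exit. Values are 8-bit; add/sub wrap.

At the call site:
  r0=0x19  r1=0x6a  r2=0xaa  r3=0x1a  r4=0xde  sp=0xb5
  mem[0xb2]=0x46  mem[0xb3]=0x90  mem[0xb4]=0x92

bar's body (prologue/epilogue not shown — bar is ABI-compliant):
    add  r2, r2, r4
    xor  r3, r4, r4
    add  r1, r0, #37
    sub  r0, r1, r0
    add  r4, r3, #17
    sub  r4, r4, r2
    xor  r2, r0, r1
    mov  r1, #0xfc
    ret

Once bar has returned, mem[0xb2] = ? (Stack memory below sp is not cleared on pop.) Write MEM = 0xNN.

MEM = 0xde

prologue: push r0 -> mem[0xb4]=0x19, sp=0xb4
prologue: push r3 -> mem[0xb3]=0x1a, sp=0xb3
prologue: push r4 -> mem[0xb2]=0xde, sp=0xb2
body[0] add  r2, r2, r4 -> r2=0x88
body[1] xor  r3, r4, r4 -> r3=0x00
body[2] add  r1, r0, #37 -> r1=0x3e
body[3] sub  r0, r1, r0 -> r0=0x25
body[4] add  r4, r3, #17 -> r4=0x11
body[5] sub  r4, r4, r2 -> r4=0x89
body[6] xor  r2, r0, r1 -> r2=0x1b
body[7] mov  r1, #0xfc -> r1=0xfc
epilogue: pop r4=0xde, sp=0xb3
epilogue: pop r3=0x1a, sp=0xb4
epilogue: pop r0=0x19, sp=0xb5
prologue pushed ['r0', 'r3', 'r4'] at ['0xb4', '0xb3', '0xb2']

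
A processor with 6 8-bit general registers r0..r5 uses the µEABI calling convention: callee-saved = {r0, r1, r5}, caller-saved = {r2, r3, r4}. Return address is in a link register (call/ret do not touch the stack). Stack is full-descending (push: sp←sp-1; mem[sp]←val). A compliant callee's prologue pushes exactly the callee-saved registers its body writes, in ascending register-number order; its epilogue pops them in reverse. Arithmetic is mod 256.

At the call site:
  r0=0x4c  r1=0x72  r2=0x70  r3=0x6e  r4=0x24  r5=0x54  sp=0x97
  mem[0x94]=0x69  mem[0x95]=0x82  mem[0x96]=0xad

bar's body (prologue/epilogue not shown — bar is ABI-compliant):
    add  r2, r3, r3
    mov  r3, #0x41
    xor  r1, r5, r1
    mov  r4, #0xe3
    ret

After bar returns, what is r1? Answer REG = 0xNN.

REG = 0x72

prologue: push r1 -> mem[0x96]=0x72, sp=0x96
body[0] add  r2, r3, r3 -> r2=0xdc
body[1] mov  r3, #0x41 -> r3=0x41
body[2] xor  r1, r5, r1 -> r1=0x26
body[3] mov  r4, #0xe3 -> r4=0xe3
epilogue: pop r1=0x72, sp=0x97
r1 is callee-saved -> restored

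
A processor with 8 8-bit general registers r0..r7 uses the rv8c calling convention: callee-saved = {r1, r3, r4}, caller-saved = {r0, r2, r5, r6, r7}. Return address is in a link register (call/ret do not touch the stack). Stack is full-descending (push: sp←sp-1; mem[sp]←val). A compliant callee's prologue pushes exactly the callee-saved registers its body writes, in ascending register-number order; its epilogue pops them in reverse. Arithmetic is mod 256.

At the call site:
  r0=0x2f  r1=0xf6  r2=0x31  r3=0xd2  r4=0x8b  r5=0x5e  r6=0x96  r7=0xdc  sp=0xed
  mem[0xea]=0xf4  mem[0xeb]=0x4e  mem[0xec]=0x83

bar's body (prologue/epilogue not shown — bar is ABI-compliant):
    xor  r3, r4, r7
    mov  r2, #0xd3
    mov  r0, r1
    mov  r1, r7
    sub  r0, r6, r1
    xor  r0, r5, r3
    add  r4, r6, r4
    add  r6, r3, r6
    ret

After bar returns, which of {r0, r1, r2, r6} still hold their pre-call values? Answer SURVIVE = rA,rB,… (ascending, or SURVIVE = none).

prologue: push r1 → mem[0xec]=0xf6, sp=0xec
prologue: push r3 → mem[0xeb]=0xd2, sp=0xeb
prologue: push r4 → mem[0xea]=0x8b, sp=0xea
body[0] xor  r3, r4, r7 → r3=0x57
body[1] mov  r2, #0xd3 → r2=0xd3
body[2] mov  r0, r1 → r0=0xf6
body[3] mov  r1, r7 → r1=0xdc
body[4] sub  r0, r6, r1 → r0=0xba
body[5] xor  r0, r5, r3 → r0=0x09
body[6] add  r4, r6, r4 → r4=0x21
body[7] add  r6, r3, r6 → r6=0xed
epilogue: pop r4=0x8b, sp=0xeb
epilogue: pop r3=0xd2, sp=0xec
epilogue: pop r1=0xf6, sp=0xed
r0: caller-saved, written=True
r1: callee-saved, written=True
r2: caller-saved, written=True
r6: caller-saved, written=True

SURVIVE = r1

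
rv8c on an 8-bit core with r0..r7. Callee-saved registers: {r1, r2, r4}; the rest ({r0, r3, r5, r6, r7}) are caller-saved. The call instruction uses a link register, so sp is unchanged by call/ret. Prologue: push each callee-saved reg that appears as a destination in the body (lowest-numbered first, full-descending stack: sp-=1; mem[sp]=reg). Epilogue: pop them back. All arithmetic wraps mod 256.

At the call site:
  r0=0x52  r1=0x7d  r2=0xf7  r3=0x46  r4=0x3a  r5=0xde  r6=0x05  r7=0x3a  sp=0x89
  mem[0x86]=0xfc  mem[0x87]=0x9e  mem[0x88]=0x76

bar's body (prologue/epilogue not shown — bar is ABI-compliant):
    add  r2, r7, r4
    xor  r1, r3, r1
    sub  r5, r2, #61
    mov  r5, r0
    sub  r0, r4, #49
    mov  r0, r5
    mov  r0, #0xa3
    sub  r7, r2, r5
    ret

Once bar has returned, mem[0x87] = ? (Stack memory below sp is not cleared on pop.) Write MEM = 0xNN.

prologue: push r1 -> mem[0x88]=0x7d, sp=0x88
prologue: push r2 -> mem[0x87]=0xf7, sp=0x87
body[0] add  r2, r7, r4 -> r2=0x74
body[1] xor  r1, r3, r1 -> r1=0x3b
body[2] sub  r5, r2, #61 -> r5=0x37
body[3] mov  r5, r0 -> r5=0x52
body[4] sub  r0, r4, #49 -> r0=0x09
body[5] mov  r0, r5 -> r0=0x52
body[6] mov  r0, #0xa3 -> r0=0xa3
body[7] sub  r7, r2, r5 -> r7=0x22
epilogue: pop r2=0xf7, sp=0x88
epilogue: pop r1=0x7d, sp=0x89
prologue pushed ['r1', 'r2'] at ['0x88', '0x87']

MEM = 0xf7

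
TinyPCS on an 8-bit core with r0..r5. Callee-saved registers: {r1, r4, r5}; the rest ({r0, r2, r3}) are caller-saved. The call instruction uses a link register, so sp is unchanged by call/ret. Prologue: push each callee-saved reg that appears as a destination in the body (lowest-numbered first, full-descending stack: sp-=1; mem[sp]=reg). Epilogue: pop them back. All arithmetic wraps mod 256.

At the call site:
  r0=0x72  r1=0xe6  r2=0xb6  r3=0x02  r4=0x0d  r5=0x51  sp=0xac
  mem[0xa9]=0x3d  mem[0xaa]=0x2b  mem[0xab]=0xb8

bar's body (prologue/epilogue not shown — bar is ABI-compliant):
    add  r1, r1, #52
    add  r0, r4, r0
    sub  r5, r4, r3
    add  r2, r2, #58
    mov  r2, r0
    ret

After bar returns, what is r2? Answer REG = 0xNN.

prologue: push r1 → mem[0xab]=0xe6, sp=0xab
prologue: push r5 → mem[0xaa]=0x51, sp=0xaa
body[0] add  r1, r1, #52 → r1=0x1a
body[1] add  r0, r4, r0 → r0=0x7f
body[2] sub  r5, r4, r3 → r5=0x0b
body[3] add  r2, r2, #58 → r2=0xf0
body[4] mov  r2, r0 → r2=0x7f
epilogue: pop r5=0x51, sp=0xab
epilogue: pop r1=0xe6, sp=0xac
r2 is caller-saved → body value

REG = 0x7f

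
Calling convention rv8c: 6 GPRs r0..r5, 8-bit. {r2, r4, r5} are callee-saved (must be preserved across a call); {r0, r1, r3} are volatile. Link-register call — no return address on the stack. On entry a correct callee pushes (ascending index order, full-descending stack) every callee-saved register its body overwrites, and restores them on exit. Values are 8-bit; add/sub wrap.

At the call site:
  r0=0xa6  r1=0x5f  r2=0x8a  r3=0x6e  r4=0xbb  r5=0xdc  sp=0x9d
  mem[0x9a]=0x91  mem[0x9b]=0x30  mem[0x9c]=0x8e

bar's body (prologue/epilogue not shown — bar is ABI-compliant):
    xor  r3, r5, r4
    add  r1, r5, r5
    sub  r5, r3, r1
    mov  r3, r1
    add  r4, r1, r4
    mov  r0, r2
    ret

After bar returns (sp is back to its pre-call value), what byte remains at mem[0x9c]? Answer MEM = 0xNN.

prologue: push r4 → mem[0x9c]=0xbb, sp=0x9c
prologue: push r5 → mem[0x9b]=0xdc, sp=0x9b
body[0] xor  r3, r5, r4 → r3=0x67
body[1] add  r1, r5, r5 → r1=0xb8
body[2] sub  r5, r3, r1 → r5=0xaf
body[3] mov  r3, r1 → r3=0xb8
body[4] add  r4, r1, r4 → r4=0x73
body[5] mov  r0, r2 → r0=0x8a
epilogue: pop r5=0xdc, sp=0x9c
epilogue: pop r4=0xbb, sp=0x9d
prologue pushed ['r4', 'r5'] at ['0x9c', '0x9b']

MEM = 0xbb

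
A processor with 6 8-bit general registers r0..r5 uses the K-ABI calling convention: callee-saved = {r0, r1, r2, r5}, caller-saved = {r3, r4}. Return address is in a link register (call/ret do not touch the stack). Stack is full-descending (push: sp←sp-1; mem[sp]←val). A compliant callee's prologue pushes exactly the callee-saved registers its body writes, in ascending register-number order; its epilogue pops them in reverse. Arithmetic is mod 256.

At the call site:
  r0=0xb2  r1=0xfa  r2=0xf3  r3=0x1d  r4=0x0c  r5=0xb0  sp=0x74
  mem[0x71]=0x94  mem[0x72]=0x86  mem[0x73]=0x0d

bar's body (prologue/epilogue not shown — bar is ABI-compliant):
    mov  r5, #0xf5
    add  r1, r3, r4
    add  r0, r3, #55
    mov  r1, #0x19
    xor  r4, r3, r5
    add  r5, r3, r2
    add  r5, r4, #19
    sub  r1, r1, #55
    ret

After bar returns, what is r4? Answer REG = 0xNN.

REG = 0xe8

prologue: push r0 → mem[0x73]=0xb2, sp=0x73
prologue: push r1 → mem[0x72]=0xfa, sp=0x72
prologue: push r5 → mem[0x71]=0xb0, sp=0x71
body[0] mov  r5, #0xf5 → r5=0xf5
body[1] add  r1, r3, r4 → r1=0x29
body[2] add  r0, r3, #55 → r0=0x54
body[3] mov  r1, #0x19 → r1=0x19
body[4] xor  r4, r3, r5 → r4=0xe8
body[5] add  r5, r3, r2 → r5=0x10
body[6] add  r5, r4, #19 → r5=0xfb
body[7] sub  r1, r1, #55 → r1=0xe2
epilogue: pop r5=0xb0, sp=0x72
epilogue: pop r1=0xfa, sp=0x73
epilogue: pop r0=0xb2, sp=0x74
r4 is caller-saved → body value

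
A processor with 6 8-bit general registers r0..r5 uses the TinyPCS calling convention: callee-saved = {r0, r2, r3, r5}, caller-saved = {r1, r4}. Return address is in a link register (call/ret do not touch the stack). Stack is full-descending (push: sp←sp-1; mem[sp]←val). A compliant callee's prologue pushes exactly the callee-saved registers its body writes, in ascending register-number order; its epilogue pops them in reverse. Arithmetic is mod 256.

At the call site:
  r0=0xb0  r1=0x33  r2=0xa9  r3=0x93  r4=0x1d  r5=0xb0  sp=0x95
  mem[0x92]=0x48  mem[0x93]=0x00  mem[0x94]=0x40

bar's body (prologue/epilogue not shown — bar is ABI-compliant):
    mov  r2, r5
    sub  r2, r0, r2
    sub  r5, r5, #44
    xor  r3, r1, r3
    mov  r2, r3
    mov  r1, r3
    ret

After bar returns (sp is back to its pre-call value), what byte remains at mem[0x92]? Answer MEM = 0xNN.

prologue: push r2 → mem[0x94]=0xa9, sp=0x94
prologue: push r3 → mem[0x93]=0x93, sp=0x93
prologue: push r5 → mem[0x92]=0xb0, sp=0x92
body[0] mov  r2, r5 → r2=0xb0
body[1] sub  r2, r0, r2 → r2=0x00
body[2] sub  r5, r5, #44 → r5=0x84
body[3] xor  r3, r1, r3 → r3=0xa0
body[4] mov  r2, r3 → r2=0xa0
body[5] mov  r1, r3 → r1=0xa0
epilogue: pop r5=0xb0, sp=0x93
epilogue: pop r3=0x93, sp=0x94
epilogue: pop r2=0xa9, sp=0x95
prologue pushed ['r2', 'r3', 'r5'] at ['0x94', '0x93', '0x92']

MEM = 0xb0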